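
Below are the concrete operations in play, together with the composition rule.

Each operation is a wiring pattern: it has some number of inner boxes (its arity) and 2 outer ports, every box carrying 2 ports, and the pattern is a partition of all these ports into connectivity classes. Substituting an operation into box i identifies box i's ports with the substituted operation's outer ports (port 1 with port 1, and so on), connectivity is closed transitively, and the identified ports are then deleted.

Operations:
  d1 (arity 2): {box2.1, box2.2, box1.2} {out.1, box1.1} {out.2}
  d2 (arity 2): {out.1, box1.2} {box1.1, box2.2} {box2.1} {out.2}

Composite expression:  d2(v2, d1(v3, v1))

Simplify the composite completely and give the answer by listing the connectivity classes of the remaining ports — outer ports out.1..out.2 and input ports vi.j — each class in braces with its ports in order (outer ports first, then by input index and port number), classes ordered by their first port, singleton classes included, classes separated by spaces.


{out.1, v2.2} {out.2} {v1.1, v1.2, v3.2} {v2.1} {v3.1}

Substituting into d2 glues patterns; closure does the rest.
the subtree at d1 composes to {out.1, v3.1} {out.2} {v1.1, v1.2, v3.2} on (v3, v1); out.j = own outer ports
the subtree at d2 composes to {out.1, v2.2} {out.2} {v1.1, v1.2, v3.2} {v2.1} {v3.1} on (v2, v3, v1); out.j = own outer ports


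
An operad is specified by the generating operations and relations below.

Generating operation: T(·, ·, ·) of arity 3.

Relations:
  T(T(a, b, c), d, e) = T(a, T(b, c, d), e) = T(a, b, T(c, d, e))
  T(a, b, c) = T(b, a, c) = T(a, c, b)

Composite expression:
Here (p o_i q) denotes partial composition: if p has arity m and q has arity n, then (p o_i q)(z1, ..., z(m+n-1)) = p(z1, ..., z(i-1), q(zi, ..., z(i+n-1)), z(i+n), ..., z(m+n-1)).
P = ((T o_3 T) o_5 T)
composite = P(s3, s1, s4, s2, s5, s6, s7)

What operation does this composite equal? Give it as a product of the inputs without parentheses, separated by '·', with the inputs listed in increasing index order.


Key point: T commutes, so take the s-inputs in any fixed order.
T(s5, s6, s7) collapses to s5 · s6 · s7
T(s4, s2, T(s5, s6, s7)) collapses to s4 · s2 · s5 · s6 · s7
T(s3, s1, T(s4, s2, T(s5, s6, s7))) collapses to s3 · s1 · s4 · s2 · s5 · s6 · s7
reordering the factors by index: s1 · s2 · s3 · s4 · s5 · s6 · s7

s1 · s2 · s3 · s4 · s5 · s6 · s7


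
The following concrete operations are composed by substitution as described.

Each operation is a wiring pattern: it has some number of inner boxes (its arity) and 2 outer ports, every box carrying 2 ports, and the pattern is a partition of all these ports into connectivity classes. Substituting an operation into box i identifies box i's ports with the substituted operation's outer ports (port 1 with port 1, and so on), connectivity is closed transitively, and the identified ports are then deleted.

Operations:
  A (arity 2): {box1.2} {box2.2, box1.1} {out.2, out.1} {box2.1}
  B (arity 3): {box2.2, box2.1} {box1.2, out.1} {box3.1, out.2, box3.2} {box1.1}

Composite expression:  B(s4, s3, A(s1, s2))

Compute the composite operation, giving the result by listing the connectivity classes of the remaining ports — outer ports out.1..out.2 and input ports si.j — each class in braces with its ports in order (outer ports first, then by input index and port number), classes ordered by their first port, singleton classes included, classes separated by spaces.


{out.1, s4.2} {out.2} {s1.1, s2.2} {s1.2} {s2.1} {s3.1, s3.2} {s4.1}


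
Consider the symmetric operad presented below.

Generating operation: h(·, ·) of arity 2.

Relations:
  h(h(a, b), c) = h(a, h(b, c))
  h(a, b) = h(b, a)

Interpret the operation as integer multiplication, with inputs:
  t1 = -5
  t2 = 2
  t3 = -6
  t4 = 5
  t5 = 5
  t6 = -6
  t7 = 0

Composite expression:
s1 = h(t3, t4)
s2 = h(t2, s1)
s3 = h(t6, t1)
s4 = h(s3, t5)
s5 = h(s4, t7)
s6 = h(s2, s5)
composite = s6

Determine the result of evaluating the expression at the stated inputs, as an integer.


h(t3, t4) = -30
h(t2, h(t3, t4)) = -60
h(t6, t1) = 30
h(h(t6, t1), t5) = 150
h(h(h(t6, t1), t5), t7) = 0
h(h(t2, h(t3, t4)), h(h(h(t6, t1), t5), t7)) = 0

0


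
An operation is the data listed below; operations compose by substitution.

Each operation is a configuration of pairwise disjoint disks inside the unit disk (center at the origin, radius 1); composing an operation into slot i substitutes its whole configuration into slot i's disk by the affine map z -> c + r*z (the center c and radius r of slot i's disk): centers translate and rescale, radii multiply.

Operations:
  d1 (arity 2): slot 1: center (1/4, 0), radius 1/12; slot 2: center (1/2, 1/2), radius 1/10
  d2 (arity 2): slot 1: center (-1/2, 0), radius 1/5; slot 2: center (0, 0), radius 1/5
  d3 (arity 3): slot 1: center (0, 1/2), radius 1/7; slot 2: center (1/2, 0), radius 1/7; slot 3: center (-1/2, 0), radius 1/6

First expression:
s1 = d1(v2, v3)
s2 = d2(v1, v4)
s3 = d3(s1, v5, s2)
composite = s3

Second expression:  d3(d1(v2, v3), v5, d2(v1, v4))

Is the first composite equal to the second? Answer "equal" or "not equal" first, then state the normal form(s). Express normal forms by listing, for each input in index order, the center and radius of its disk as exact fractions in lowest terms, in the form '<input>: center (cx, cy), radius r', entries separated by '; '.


equal; both compose to v1: center (-7/12, 0), radius 1/30; v2: center (1/28, 1/2), radius 1/84; v3: center (1/14, 4/7), radius 1/70; v4: center (-1/2, 0), radius 1/30; v5: center (1/2, 0), radius 1/7

In normal form, the first expression is v1: center (-7/12, 0), radius 1/30; v2: center (1/28, 1/2), radius 1/84; v3: center (1/14, 4/7), radius 1/70; v4: center (-1/2, 0), radius 1/30; v5: center (1/2, 0), radius 1/7
In normal form, the second expression is v1: center (-7/12, 0), radius 1/30; v2: center (1/28, 1/2), radius 1/84; v3: center (1/14, 4/7), radius 1/70; v4: center (-1/2, 0), radius 1/30; v5: center (1/2, 0), radius 1/7
Both agree, so they are equal.


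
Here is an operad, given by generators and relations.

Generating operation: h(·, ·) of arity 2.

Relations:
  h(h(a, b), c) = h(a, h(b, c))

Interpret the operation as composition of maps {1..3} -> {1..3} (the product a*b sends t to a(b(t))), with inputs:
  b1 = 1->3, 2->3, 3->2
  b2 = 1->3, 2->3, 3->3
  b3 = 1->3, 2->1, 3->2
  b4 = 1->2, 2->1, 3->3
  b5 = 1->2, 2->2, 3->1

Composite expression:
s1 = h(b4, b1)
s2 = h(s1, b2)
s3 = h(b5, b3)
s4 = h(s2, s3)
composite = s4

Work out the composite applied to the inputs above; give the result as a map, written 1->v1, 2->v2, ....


h(b4, b1) = 1->3, 2->3, 3->1
h(h(b4, b1), b2) = 1->1, 2->1, 3->1
h(b5, b3) = 1->1, 2->2, 3->2
h(h(h(b4, b1), b2), h(b5, b3)) = 1->1, 2->1, 3->1

1->1, 2->1, 3->1


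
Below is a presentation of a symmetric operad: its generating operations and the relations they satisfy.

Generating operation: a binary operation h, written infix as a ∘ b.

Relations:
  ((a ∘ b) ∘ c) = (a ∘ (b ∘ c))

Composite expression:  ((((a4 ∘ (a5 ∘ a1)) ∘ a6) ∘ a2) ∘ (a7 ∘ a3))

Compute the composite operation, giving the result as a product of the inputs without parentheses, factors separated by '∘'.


a4 ∘ a5 ∘ a1 ∘ a6 ∘ a2 ∘ a7 ∘ a3

All parenthesizations of h agree; list the a-inputs left to right.
(a5 ∘ a1) unparenthesizes to a5 ∘ a1
(a4 ∘ (a5 ∘ a1)) unparenthesizes to a4 ∘ a5 ∘ a1
((a4 ∘ (a5 ∘ a1)) ∘ a6) unparenthesizes to a4 ∘ a5 ∘ a1 ∘ a6
(((a4 ∘ (a5 ∘ a1)) ∘ a6) ∘ a2) unparenthesizes to a4 ∘ a5 ∘ a1 ∘ a6 ∘ a2
(a7 ∘ a3) unparenthesizes to a7 ∘ a3
((((a4 ∘ (a5 ∘ a1)) ∘ a6) ∘ a2) ∘ (a7 ∘ a3)) unparenthesizes to a4 ∘ a5 ∘ a1 ∘ a6 ∘ a2 ∘ a7 ∘ a3


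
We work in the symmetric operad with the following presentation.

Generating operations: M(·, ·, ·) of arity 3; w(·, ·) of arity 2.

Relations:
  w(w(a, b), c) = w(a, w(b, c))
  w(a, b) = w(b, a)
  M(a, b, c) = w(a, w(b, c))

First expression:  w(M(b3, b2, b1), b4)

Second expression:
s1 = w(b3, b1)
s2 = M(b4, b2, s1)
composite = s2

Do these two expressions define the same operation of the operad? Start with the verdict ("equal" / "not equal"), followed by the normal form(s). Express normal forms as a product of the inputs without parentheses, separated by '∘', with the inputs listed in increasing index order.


The first composite normalizes to b1 ∘ b2 ∘ b3 ∘ b4
The second composite normalizes to b1 ∘ b2 ∘ b3 ∘ b4
Both agree, so they are equal.

equal; the common form is b1 ∘ b2 ∘ b3 ∘ b4


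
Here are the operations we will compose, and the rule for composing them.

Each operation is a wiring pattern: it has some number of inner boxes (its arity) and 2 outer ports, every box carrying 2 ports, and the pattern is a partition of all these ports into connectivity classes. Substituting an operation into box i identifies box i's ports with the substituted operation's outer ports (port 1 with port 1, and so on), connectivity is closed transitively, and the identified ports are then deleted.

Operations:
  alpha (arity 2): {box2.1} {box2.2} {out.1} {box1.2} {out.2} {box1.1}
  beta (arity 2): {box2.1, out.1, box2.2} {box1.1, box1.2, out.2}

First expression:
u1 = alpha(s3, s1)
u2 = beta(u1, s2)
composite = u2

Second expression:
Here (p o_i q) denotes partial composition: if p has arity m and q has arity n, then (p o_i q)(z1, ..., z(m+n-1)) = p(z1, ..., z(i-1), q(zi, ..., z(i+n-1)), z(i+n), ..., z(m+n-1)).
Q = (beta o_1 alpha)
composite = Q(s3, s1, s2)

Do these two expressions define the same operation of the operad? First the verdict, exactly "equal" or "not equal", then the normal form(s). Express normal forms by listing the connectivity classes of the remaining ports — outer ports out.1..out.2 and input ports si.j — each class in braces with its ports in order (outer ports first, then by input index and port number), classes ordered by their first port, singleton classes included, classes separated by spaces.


equal; both compose to {out.1, s2.1, s2.2} {out.2} {s1.1} {s1.2} {s3.1} {s3.2}

In normal form, the first expression is {out.1, s2.1, s2.2} {out.2} {s1.1} {s1.2} {s3.1} {s3.2}
In normal form, the second expression is {out.1, s2.1, s2.2} {out.2} {s1.1} {s1.2} {s3.1} {s3.2}
The forms coincide; equal.


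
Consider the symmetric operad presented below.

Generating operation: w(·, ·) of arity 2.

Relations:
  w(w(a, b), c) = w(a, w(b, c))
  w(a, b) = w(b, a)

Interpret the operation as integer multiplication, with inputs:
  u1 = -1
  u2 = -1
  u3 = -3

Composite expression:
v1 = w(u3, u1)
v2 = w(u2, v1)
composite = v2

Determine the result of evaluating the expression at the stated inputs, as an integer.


-3

w(u3, u1) = 3
w(u2, w(u3, u1)) = -3


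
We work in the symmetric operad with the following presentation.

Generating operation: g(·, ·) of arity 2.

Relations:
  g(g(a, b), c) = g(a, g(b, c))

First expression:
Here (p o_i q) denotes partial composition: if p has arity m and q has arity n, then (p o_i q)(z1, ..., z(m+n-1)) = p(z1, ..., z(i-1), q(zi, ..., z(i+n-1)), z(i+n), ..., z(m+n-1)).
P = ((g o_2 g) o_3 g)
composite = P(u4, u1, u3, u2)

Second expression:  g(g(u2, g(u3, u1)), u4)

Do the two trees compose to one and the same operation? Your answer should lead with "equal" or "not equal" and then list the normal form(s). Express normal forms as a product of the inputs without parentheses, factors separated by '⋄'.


not equal: they reduce to u4 ⋄ u1 ⋄ u3 ⋄ u2 and u2 ⋄ u3 ⋄ u1 ⋄ u4

Reducing the first expression gives u4 ⋄ u1 ⋄ u3 ⋄ u2
Reducing the second expression gives u2 ⋄ u3 ⋄ u1 ⋄ u4
No match — not equal.


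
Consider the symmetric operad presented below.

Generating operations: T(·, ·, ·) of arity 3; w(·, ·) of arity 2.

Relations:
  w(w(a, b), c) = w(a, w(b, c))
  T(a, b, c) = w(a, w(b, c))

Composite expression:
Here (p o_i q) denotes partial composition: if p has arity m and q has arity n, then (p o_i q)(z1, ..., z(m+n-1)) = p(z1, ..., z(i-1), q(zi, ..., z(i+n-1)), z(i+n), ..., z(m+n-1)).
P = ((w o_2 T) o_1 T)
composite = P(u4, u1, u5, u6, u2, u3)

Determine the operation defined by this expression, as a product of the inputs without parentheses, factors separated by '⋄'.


u4 ⋄ u1 ⋄ u5 ⋄ u6 ⋄ u2 ⋄ u3

All parenthesizations of w agree; list the u-inputs left to right.
T(u4, u1, u5) unparenthesizes to u4 ⋄ u1 ⋄ u5
T(u6, u2, u3) unparenthesizes to u6 ⋄ u2 ⋄ u3
w(T(u4, u1, u5), T(u6, u2, u3)) unparenthesizes to u4 ⋄ u1 ⋄ u5 ⋄ u6 ⋄ u2 ⋄ u3


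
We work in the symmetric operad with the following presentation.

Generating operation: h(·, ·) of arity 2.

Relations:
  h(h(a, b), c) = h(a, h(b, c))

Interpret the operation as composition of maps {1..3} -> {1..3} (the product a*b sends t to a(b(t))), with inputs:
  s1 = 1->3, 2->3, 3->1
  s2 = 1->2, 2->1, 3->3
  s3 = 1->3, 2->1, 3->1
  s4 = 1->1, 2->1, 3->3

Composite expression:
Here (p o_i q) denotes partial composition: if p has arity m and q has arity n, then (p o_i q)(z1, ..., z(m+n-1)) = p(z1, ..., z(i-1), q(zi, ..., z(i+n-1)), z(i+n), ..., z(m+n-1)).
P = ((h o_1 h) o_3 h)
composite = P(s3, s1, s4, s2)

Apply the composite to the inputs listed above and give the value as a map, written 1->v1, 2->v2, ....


h(s3, s1) = 1->1, 2->1, 3->3
h(s4, s2) = 1->1, 2->1, 3->3
h(h(s3, s1), h(s4, s2)) = 1->1, 2->1, 3->3

1->1, 2->1, 3->3


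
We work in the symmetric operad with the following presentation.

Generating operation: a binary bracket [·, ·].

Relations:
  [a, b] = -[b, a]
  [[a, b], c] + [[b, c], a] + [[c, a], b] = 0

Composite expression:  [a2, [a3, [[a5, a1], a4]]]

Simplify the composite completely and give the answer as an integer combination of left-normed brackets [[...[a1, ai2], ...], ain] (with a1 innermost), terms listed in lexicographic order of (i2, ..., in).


-[[[[a1, a5], a4], a3], a2]

Left-normed coefficients sit on the a1-initial expansion words.
Composite bracket: [a2, [a3, [[a5, a1], a4]]]
Expanding via [a, b] = ab - ba: 16 signed words (2^4 = 16).
Collect the words opening with a1:
  sign of a1a5a4a3a2 is -1, so it contributes -[[[[a1, a5], a4], a3], a2]


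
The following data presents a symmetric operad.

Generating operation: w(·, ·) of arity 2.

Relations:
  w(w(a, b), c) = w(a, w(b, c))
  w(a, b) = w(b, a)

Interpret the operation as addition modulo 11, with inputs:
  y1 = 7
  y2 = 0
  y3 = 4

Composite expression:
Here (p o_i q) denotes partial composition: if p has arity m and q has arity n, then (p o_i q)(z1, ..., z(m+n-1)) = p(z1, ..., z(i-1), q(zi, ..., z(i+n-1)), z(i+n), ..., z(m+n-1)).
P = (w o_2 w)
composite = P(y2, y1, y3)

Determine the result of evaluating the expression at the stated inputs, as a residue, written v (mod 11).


0 (mod 11)

w(y1, y3) = 0
w(y2, w(y1, y3)) = 0


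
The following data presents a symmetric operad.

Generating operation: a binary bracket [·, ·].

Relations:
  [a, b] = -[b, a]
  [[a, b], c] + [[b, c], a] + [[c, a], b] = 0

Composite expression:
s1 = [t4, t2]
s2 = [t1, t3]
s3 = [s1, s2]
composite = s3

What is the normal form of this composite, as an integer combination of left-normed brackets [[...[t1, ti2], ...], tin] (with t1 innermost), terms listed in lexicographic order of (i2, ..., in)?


Antisymmetry and Jacobi reduce to t1-anchored left-normed brackets.
Composite bracket: [[t4, t2], [t1, t3]]
Each bracket splits as ab - ba, giving 8 signed words (2^3 = 8).
Keep just the words that open with t1:
  word t1t3t2t4 has sign +1, contributing +[[[t1, t3], t2], t4]
  word t1t3t4t2 has sign -1, contributing -[[[t1, t3], t4], t2]

[[[t1, t3], t2], t4] - [[[t1, t3], t4], t2]


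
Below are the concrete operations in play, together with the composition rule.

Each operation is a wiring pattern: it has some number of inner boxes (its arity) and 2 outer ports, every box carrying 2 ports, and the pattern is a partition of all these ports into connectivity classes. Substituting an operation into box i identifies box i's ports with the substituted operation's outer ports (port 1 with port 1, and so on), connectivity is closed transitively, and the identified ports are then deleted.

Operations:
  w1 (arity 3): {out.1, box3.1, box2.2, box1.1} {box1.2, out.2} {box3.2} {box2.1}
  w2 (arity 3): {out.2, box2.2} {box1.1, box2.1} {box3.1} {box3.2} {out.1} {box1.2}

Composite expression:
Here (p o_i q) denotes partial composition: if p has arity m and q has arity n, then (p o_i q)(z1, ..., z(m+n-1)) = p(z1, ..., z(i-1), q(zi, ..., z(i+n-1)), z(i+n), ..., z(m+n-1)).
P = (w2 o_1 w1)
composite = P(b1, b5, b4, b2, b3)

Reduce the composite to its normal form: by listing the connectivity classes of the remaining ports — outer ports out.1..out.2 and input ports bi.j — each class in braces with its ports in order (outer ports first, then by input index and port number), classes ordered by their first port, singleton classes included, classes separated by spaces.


{out.1} {out.2, b2.2} {b1.1, b2.1, b4.1, b5.2} {b1.2} {b3.1} {b3.2} {b4.2} {b5.1}

Reachability decides: close wires over w2-identified ports.
composing w1 on (b1, b5, b4), with out.j its own outer ports: {out.1, b1.1, b4.1, b5.2} {out.2, b1.2} {b4.2} {b5.1}
composing w2 on (b1, b5, b4, b2, b3), with out.j its own outer ports: {out.1} {out.2, b2.2} {b1.1, b2.1, b4.1, b5.2} {b1.2} {b3.1} {b3.2} {b4.2} {b5.1}


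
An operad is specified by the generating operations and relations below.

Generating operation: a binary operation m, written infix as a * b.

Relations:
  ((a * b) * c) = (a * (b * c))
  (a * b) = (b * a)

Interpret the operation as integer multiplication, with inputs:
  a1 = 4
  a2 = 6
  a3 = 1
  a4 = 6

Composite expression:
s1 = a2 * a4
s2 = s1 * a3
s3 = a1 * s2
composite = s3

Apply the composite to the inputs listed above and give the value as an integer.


(a2 * a4) = 36
((a2 * a4) * a3) = 36
(a1 * ((a2 * a4) * a3)) = 144

144


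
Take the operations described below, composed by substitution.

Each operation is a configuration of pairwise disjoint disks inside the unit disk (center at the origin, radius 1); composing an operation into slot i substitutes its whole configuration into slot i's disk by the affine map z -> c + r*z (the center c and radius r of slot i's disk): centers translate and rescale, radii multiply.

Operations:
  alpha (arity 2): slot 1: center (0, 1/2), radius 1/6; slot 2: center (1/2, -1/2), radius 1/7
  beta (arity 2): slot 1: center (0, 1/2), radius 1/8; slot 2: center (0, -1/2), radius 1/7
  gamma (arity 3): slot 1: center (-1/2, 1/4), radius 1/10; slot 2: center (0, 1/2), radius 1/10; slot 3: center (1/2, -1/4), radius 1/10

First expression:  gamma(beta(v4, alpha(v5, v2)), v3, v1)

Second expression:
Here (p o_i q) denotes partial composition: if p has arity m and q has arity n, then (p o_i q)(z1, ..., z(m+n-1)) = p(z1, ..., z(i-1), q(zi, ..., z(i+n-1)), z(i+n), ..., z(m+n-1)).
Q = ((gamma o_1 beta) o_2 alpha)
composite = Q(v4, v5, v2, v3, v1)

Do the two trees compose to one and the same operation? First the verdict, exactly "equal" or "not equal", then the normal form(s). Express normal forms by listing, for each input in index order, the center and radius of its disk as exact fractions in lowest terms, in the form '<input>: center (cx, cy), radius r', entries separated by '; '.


Reducing the first expression gives v1: center (1/2, -1/4), radius 1/10; v2: center (-69/140, 27/140), radius 1/490; v3: center (0, 1/2), radius 1/10; v4: center (-1/2, 3/10), radius 1/80; v5: center (-1/2, 29/140), radius 1/420
Reducing the second expression gives v1: center (1/2, -1/4), radius 1/10; v2: center (-69/140, 27/140), radius 1/490; v3: center (0, 1/2), radius 1/10; v4: center (-1/2, 3/10), radius 1/80; v5: center (-1/2, 29/140), radius 1/420
The normal forms match — equal.

equal — both sides give v1: center (1/2, -1/4), radius 1/10; v2: center (-69/140, 27/140), radius 1/490; v3: center (0, 1/2), radius 1/10; v4: center (-1/2, 3/10), radius 1/80; v5: center (-1/2, 29/140), radius 1/420


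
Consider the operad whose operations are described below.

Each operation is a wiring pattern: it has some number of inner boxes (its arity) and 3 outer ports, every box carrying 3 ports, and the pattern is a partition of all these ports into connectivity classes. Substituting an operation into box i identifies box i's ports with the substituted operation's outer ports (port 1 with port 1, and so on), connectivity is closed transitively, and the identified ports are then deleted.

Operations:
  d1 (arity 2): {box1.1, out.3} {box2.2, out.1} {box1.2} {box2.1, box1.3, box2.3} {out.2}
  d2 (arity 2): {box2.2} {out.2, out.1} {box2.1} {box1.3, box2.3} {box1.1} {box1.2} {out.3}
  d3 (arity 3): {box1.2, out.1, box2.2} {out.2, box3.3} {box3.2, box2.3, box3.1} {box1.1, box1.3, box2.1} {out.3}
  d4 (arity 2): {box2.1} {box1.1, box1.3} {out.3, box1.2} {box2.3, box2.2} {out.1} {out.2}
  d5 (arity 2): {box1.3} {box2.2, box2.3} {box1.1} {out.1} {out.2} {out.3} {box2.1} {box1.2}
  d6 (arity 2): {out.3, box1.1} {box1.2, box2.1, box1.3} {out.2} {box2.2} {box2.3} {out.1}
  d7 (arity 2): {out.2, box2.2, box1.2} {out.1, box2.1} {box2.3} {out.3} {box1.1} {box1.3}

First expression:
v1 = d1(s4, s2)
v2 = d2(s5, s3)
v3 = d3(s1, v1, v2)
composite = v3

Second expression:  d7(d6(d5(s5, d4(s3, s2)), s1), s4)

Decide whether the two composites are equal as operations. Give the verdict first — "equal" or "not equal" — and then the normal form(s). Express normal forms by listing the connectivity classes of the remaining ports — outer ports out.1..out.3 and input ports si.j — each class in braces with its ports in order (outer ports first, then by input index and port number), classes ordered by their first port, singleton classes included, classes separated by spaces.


not equal; first: {out.1, s1.2} {out.2} {out.3} {s1.1, s1.3, s2.2} {s2.1, s2.3, s4.3} {s3.1} {s3.2} {s3.3, s5.3} {s4.1} {s4.2} {s5.1} {s5.2}; second: {out.1, s4.1} {out.2, s4.2} {out.3} {s1.1} {s1.2} {s1.3} {s2.1} {s2.2, s2.3} {s3.1, s3.3} {s3.2} {s4.3} {s5.1} {s5.2} {s5.3}

Reducing the first expression gives {out.1, s1.2} {out.2} {out.3} {s1.1, s1.3, s2.2} {s2.1, s2.3, s4.3} {s3.1} {s3.2} {s3.3, s5.3} {s4.1} {s4.2} {s5.1} {s5.2}
Reducing the second expression gives {out.1, s4.1} {out.2, s4.2} {out.3} {s1.1} {s1.2} {s1.3} {s2.1} {s2.2, s2.3} {s3.1, s3.3} {s3.2} {s4.3} {s5.1} {s5.2} {s5.3}
No match — not equal.


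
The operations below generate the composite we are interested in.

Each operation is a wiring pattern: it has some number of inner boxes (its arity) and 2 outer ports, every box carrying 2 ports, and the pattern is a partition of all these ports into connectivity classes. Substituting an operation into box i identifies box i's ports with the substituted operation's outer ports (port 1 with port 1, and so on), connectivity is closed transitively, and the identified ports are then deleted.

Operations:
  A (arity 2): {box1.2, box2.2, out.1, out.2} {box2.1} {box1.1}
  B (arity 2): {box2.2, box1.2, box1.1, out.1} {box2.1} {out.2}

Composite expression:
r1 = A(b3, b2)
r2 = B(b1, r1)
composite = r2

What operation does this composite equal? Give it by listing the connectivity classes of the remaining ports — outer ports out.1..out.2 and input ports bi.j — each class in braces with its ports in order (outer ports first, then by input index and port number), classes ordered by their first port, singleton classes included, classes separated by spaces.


{out.1, b1.1, b1.2, b2.2, b3.2} {out.2} {b2.1} {b3.1}

Substituting into B glues patterns; closure does the rest.
after A, the pattern on (b3, b2) reads {out.1, out.2, b2.2, b3.2} {b2.1} {b3.1} (out.j = its outer ports)
after B, the pattern on (b1, b3, b2) reads {out.1, b1.1, b1.2, b2.2, b3.2} {out.2} {b2.1} {b3.1} (out.j = its outer ports)


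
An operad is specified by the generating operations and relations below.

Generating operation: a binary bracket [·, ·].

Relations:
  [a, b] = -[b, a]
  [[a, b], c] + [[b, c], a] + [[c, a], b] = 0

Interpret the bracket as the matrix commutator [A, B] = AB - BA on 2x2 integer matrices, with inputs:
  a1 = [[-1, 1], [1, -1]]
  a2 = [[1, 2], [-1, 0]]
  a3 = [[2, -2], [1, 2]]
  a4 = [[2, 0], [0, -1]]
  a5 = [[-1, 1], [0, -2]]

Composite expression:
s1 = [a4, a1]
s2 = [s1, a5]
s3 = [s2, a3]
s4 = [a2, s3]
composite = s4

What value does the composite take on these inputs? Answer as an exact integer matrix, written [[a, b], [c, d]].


[[-24, 24], [24, 24]]

[a4, a1] = [[0, 3], [-3, 0]]
[[a4, a1], a5] = [[3, -3], [-3, -3]]
[[[a4, a1], a5], a3] = [[-9, -12], [-6, 9]]
[a2, [[[a4, a1], a5], a3]] = [[-24, 24], [24, 24]]


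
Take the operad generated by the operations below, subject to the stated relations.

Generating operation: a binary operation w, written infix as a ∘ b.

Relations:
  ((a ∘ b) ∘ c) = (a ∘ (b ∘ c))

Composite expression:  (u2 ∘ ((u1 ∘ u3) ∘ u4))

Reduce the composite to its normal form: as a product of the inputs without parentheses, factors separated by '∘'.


u2 ∘ u1 ∘ u3 ∘ u4

Associativity of w dissolves the nesting; only the u-input order survives.
(u1 ∘ u3) linearizes to u1 ∘ u3
((u1 ∘ u3) ∘ u4) linearizes to u1 ∘ u3 ∘ u4
(u2 ∘ ((u1 ∘ u3) ∘ u4)) linearizes to u2 ∘ u1 ∘ u3 ∘ u4


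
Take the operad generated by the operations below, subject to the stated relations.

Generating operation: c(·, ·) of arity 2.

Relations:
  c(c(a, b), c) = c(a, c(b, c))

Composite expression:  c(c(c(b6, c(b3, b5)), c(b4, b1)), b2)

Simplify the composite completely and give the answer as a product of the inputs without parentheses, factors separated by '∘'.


b6 ∘ b3 ∘ b5 ∘ b4 ∘ b1 ∘ b2

The c-tree's shape is irrelevant; the b-reading-order decides.
c(b3, b5) spells out as b3 ∘ b5
c(b6, c(b3, b5)) spells out as b6 ∘ b3 ∘ b5
c(b4, b1) spells out as b4 ∘ b1
c(c(b6, c(b3, b5)), c(b4, b1)) spells out as b6 ∘ b3 ∘ b5 ∘ b4 ∘ b1
c(c(c(b6, c(b3, b5)), c(b4, b1)), b2) spells out as b6 ∘ b3 ∘ b5 ∘ b4 ∘ b1 ∘ b2


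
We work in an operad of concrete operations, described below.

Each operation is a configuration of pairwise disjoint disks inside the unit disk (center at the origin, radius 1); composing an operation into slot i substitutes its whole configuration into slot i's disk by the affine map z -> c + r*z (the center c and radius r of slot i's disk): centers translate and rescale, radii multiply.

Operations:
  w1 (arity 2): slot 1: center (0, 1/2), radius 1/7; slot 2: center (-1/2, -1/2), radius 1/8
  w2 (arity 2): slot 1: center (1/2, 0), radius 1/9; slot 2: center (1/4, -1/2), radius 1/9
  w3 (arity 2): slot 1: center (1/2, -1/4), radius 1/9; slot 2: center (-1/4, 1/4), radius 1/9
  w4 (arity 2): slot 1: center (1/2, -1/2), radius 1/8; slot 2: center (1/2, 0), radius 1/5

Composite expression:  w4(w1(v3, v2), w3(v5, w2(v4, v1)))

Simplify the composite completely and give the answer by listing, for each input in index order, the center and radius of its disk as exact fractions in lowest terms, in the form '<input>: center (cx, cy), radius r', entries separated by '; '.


Below w4, radii multiply path by path; the v-disk centers shift.
for v3, the 2-step affine chain lands on center (1/2, -7/16), radius 1/56
for v2, the 2-step affine chain lands on center (7/16, -9/16), radius 1/64
for v5, the 2-step affine chain lands on center (3/5, -1/20), radius 1/45
for v4, the 3-step affine chain lands on center (83/180, 1/20), radius 1/405
for v1, the 3-step affine chain lands on center (41/90, 7/180), radius 1/405

v1: center (41/90, 7/180), radius 1/405; v2: center (7/16, -9/16), radius 1/64; v3: center (1/2, -7/16), radius 1/56; v4: center (83/180, 1/20), radius 1/405; v5: center (3/5, -1/20), radius 1/45


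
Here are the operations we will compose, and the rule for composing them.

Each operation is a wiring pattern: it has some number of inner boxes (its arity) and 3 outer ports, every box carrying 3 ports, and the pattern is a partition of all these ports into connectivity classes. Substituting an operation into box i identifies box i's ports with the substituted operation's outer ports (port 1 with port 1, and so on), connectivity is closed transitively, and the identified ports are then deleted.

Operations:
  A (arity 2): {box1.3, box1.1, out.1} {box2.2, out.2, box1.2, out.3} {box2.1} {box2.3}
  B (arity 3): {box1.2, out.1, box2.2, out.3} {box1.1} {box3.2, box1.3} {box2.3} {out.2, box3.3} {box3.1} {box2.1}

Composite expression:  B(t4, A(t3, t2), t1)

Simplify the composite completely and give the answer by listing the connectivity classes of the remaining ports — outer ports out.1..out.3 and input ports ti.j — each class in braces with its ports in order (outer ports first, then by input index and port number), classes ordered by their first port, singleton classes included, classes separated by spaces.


Substituting into B glues patterns; closure does the rest.
the subtree at A composes to {out.1, t3.1, t3.3} {out.2, out.3, t2.2, t3.2} {t2.1} {t2.3} on (t3, t2); out.j = own outer ports
the subtree at B composes to {out.1, out.3, t2.2, t3.2, t4.2} {out.2, t1.3} {t1.1} {t1.2, t4.3} {t2.1} {t2.3} {t3.1, t3.3} {t4.1} on (t4, t3, t2, t1); out.j = own outer ports

{out.1, out.3, t2.2, t3.2, t4.2} {out.2, t1.3} {t1.1} {t1.2, t4.3} {t2.1} {t2.3} {t3.1, t3.3} {t4.1}


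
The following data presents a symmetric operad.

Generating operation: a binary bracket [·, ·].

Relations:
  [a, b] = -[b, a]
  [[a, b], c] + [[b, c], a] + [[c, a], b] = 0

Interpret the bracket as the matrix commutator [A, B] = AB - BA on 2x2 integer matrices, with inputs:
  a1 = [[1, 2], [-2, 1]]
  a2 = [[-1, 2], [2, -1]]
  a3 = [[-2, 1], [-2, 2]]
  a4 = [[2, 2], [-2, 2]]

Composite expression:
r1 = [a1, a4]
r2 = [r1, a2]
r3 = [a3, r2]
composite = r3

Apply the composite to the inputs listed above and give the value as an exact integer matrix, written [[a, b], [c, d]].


[[0, 0], [0, 0]]

[a1, a4] = [[0, 0], [0, 0]]
[[a1, a4], a2] = [[0, 0], [0, 0]]
[a3, [[a1, a4], a2]] = [[0, 0], [0, 0]]


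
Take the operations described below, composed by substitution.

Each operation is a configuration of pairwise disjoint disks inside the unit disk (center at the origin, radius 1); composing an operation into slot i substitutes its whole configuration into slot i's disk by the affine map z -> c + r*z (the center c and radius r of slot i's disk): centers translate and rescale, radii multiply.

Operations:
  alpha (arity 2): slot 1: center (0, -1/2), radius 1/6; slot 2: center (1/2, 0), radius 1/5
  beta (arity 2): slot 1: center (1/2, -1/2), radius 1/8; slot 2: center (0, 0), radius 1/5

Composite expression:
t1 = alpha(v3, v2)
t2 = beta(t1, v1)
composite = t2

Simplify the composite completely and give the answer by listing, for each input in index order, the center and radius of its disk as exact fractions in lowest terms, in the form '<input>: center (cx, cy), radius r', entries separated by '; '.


v1: center (0, 0), radius 1/5; v2: center (9/16, -1/2), radius 1/40; v3: center (1/2, -9/16), radius 1/48


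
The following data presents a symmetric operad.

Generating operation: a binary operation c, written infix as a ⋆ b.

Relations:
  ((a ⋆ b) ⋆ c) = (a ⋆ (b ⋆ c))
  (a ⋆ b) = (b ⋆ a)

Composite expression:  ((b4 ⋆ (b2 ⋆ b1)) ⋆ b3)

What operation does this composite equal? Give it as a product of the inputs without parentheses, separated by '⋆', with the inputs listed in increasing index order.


b1 ⋆ b2 ⋆ b3 ⋆ b4

Shape and order are irrelevant to c; the b-input set decides.
(b2 ⋆ b1) flattens to b2 ⋆ b1
(b4 ⋆ (b2 ⋆ b1)) flattens to b4 ⋆ b2 ⋆ b1
((b4 ⋆ (b2 ⋆ b1)) ⋆ b3) flattens to b4 ⋆ b2 ⋆ b1 ⋆ b3
the factors in increasing index order: b1 ⋆ b2 ⋆ b3 ⋆ b4


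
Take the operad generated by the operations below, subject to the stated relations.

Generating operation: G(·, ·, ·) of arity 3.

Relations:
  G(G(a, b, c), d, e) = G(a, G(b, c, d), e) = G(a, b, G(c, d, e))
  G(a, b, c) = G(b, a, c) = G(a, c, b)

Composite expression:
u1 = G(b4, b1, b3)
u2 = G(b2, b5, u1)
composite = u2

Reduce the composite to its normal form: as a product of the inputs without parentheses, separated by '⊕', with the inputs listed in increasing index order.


Reordering under G is free, so list the b-inputs canonically.
G(b4, b1, b3) flattens to b4 ⊕ b1 ⊕ b3
G(b2, b5, G(b4, b1, b3)) flattens to b2 ⊕ b5 ⊕ b4 ⊕ b1 ⊕ b3
commutativity sorts the factors: b1 ⊕ b2 ⊕ b3 ⊕ b4 ⊕ b5

b1 ⊕ b2 ⊕ b3 ⊕ b4 ⊕ b5


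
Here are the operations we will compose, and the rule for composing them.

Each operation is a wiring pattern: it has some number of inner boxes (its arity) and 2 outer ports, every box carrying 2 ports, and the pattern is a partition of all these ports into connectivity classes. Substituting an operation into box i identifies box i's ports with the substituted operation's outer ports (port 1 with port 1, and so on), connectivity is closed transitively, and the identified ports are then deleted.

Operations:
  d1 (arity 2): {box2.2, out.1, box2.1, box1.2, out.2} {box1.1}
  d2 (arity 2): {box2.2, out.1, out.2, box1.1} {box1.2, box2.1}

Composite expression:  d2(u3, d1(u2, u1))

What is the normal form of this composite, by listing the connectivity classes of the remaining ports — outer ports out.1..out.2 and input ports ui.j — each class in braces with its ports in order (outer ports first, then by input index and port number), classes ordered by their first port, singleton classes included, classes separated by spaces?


{out.1, out.2, u1.1, u1.2, u2.2, u3.1, u3.2} {u2.1}


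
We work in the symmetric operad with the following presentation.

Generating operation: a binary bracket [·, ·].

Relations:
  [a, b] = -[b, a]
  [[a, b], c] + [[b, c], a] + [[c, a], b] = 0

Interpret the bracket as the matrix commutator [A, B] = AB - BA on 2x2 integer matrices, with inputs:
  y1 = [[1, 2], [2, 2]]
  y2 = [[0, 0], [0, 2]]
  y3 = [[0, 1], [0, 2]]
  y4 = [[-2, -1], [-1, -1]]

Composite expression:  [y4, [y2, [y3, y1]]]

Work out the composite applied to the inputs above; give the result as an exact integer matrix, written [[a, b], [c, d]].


[[-2, -6], [8, 2]]

[y3, y1] = [[2, -3], [4, -2]]
[y2, [y3, y1]] = [[0, 6], [8, 0]]
[y4, [y2, [y3, y1]]] = [[-2, -6], [8, 2]]


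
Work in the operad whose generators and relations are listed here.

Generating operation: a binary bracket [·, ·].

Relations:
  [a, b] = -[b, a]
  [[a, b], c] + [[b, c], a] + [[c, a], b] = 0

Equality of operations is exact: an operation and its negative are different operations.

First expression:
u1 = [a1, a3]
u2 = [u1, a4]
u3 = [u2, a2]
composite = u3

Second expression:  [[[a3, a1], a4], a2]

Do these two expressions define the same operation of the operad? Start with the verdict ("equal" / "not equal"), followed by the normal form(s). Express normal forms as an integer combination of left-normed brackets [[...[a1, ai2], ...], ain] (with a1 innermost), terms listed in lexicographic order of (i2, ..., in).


In normal form, the first expression is [[[a1, a3], a4], a2]
In normal form, the second expression is -[[[a1, a3], a4], a2]
Distinct normal forms: not equal.

not equal; first: [[[a1, a3], a4], a2]; second: -[[[a1, a3], a4], a2]


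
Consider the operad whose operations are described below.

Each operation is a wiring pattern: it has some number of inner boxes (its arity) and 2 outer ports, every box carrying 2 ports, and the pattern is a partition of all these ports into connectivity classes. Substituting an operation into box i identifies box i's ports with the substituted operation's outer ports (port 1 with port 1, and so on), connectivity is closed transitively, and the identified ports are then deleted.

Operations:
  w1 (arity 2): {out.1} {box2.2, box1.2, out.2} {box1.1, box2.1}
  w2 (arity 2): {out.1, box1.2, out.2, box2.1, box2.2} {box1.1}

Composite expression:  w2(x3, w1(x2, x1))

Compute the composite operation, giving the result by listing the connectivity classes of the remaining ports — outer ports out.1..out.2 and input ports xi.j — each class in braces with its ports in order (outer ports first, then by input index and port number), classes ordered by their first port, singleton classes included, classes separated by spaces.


Treat the ports identified at w2 as solder joints: merge, then drop.
the subtree at w1 composes to {out.1} {out.2, x1.2, x2.2} {x1.1, x2.1} on (x2, x1); out.j = own outer ports
the subtree at w2 composes to {out.1, out.2, x1.2, x2.2, x3.2} {x1.1, x2.1} {x3.1} on (x3, x2, x1); out.j = own outer ports

{out.1, out.2, x1.2, x2.2, x3.2} {x1.1, x2.1} {x3.1}


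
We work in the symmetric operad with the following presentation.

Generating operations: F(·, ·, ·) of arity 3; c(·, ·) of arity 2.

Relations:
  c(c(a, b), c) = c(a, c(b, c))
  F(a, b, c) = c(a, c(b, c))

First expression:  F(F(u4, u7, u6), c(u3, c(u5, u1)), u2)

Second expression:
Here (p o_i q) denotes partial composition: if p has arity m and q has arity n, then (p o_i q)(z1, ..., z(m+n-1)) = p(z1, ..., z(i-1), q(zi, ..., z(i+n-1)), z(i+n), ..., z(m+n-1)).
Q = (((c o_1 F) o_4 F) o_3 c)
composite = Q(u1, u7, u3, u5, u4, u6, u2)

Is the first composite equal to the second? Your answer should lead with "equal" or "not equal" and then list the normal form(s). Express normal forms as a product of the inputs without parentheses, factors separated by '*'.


not equal: they reduce to u4 * u7 * u6 * u3 * u5 * u1 * u2 and u1 * u7 * u3 * u5 * u4 * u6 * u2

In normal form, the first expression is u4 * u7 * u6 * u3 * u5 * u1 * u2
In normal form, the second expression is u1 * u7 * u3 * u5 * u4 * u6 * u2
No match — not equal.


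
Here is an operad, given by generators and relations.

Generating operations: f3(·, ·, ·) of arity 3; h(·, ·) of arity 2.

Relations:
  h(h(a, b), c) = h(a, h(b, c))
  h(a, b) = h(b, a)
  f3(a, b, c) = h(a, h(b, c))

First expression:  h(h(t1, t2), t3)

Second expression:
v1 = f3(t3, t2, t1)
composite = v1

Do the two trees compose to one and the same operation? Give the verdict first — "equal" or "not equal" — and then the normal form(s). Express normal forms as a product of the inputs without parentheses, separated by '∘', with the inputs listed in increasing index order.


equal — both sides give t1 ∘ t2 ∘ t3

Normal form of the first expression: t1 ∘ t2 ∘ t3
Normal form of the second expression: t1 ∘ t2 ∘ t3
One common form — equal.


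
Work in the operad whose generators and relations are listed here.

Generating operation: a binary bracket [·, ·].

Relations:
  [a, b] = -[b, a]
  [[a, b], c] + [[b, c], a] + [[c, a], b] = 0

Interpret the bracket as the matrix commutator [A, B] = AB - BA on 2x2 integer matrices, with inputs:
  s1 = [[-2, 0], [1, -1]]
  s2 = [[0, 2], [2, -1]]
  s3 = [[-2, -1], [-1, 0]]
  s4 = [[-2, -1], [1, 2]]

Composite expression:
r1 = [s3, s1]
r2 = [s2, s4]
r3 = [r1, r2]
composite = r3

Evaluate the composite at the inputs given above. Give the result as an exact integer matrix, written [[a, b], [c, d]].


[[-12, -6], [6, 12]]


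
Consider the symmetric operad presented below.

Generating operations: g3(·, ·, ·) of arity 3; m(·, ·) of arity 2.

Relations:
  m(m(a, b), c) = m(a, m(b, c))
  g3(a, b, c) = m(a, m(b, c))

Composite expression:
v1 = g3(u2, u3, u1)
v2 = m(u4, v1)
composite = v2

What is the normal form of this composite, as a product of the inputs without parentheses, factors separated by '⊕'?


u4 ⊕ u2 ⊕ u3 ⊕ u1

Every regrouping of m is equal, so read the u-inputs in written order.
g3(u2, u3, u1) unparenthesizes to u2 ⊕ u3 ⊕ u1
m(u4, g3(u2, u3, u1)) unparenthesizes to u4 ⊕ u2 ⊕ u3 ⊕ u1


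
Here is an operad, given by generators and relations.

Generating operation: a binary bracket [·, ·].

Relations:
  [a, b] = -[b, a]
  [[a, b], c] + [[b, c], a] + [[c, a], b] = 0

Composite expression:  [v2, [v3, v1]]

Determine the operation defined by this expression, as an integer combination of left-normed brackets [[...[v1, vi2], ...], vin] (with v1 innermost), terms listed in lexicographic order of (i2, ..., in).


[[v1, v3], v2]

Left-normed coefficients sit on the v1-initial expansion words.
Composite bracket: [v2, [v3, v1]]
Expanding via [a, b] = ab - ba: 4 signed words (2^2 = 4).
Collect the words opening with v1:
  v1v3v2 (sign +1) contributes +[[v1, v3], v2]
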